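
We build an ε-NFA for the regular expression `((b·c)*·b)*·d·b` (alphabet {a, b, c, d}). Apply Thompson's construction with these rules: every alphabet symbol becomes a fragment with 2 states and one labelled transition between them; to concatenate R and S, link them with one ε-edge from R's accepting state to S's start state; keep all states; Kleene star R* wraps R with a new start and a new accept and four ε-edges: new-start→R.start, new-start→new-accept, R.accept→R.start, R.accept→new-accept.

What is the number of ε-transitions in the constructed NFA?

By structural recursion:
Each of the 5 symbol leaves contributes 0 ε-transitions.
  b·c — 1 ε-transition
  (b·c)* — 5 ε-transitions
  (b·c)*·b — 6 ε-transitions
  ((b·c)*·b)* — 10 ε-transitions
  ((b·c)*·b)*·d·b — 12 ε-transitions

12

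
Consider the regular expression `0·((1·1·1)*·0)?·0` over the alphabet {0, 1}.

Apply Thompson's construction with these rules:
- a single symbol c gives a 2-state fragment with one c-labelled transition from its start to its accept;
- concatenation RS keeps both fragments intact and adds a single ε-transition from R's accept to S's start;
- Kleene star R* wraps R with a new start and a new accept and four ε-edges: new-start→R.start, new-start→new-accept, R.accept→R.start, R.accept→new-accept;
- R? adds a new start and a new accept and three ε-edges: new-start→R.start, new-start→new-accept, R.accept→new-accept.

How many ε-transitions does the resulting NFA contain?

Bottom-up over the parse tree:
Each of the 6 symbol leaves contributes 0 ε-transitions.
  1·1·1 = 2 ε-transitions
  (1·1·1)* = 6 ε-transitions
  (1·1·1)*·0 = 7 ε-transitions
  ((1·1·1)*·0)? = 10 ε-transitions
  0·((1·1·1)*·0)?·0 = 12 ε-transitions

12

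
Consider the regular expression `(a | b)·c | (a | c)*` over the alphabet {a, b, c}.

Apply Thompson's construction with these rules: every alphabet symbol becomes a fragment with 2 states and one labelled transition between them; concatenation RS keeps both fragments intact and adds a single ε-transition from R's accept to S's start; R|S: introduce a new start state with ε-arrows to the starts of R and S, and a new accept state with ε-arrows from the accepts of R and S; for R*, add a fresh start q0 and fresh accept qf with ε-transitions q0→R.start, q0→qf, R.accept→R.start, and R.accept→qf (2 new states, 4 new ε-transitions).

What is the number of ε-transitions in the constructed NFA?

17

Recursing over subexpressions:
Each of the 5 symbol leaves contributes 0 ε-transitions.
  a | b → 4 ε-transitions
  (a | b)·c → 5 ε-transitions
  a | c → 4 ε-transitions
  (a | c)* → 8 ε-transitions
  (a | b)·c | (a | c)* → 17 ε-transitions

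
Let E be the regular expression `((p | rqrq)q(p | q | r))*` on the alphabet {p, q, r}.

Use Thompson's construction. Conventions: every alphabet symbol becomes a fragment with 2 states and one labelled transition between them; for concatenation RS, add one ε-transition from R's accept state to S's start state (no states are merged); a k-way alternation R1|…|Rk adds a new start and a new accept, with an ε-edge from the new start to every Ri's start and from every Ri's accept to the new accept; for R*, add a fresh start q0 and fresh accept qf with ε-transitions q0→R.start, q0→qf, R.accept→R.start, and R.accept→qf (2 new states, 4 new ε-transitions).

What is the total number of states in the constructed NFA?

24

Recursing over subexpressions:
Each of the 9 symbol leaves contributes a 2-state fragment.
  rqrq — 8 states
  p | rqrq — 12 states
  p | q | r — 8 states
  (p | rqrq)q(p | q | r) — 22 states
  ((p | rqrq)q(p | q | r))* — 24 states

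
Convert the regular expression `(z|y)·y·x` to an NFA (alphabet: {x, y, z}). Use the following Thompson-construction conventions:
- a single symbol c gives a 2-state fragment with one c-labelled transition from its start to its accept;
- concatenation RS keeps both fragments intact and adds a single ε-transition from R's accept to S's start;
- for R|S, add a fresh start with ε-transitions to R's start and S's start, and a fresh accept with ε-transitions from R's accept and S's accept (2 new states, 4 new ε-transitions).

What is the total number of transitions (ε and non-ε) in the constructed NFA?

10

Per subexpression:
Each of the 4 symbol leaves contributes 1 transition (1 symbol, 0 ε).
  z|y → 6 transitions (2 symbol, 4 ε)
  (z|y)·y·x → 10 transitions (4 symbol, 6 ε)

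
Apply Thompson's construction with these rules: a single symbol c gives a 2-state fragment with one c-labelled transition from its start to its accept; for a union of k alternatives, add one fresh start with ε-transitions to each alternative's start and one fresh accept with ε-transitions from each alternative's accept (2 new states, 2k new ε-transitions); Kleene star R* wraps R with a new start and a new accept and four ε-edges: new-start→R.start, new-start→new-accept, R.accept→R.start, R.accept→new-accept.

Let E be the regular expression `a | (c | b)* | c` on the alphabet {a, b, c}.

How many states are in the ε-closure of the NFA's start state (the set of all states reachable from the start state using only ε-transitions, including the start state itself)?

9

Work bottom-up. For each fragment F, track |ε-closure(F.start)| and whether F's accept lies in that closure (i.e. whether F accepts ε). A single-symbol fragment has closure size 1 and does not accept ε.
  c | b — new start ε-reaches every alternative's start; none of them accept ε, so the new accept is not reached: C = 1 + 1 + 1 = 3
  (c | b)* — the star's fresh start ε-reaches both the body's start and the fresh accept: C = 2 + 3 = 5
  a | (c | b)* | c — C = 1 (new start) + (1 + 5 + 1) + 1 (new accept, since some branch ε-reaches its own accept) = 9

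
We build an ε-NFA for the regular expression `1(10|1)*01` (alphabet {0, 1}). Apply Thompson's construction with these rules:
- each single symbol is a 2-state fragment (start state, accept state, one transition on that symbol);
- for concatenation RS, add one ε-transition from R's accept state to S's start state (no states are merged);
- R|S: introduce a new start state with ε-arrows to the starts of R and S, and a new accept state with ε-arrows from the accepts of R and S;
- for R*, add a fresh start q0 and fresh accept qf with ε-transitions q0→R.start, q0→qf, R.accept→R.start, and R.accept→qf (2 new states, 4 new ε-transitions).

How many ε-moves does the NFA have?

12

Bottom-up over the parse tree:
Each of the 6 symbol leaves contributes 0 ε-transitions.
  10 = 1 ε-transition
  10|1 = 5 ε-transitions
  (10|1)* = 9 ε-transitions
  1(10|1)*01 = 12 ε-transitions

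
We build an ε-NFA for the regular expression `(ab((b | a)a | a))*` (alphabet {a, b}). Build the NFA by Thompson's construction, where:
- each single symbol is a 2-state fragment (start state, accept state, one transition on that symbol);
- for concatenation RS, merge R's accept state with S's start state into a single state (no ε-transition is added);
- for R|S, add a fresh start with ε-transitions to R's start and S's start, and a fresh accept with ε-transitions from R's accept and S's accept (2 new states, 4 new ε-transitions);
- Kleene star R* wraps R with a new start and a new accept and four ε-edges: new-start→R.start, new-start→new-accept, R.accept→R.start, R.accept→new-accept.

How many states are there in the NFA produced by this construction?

Building bottom-up:
Each of the 6 symbol leaves contributes a 2-state fragment.
  b | a → 6 states
  (b | a)a → 7 states
  (b | a)a | a → 11 states
  ab((b | a)a | a) → 13 states
  (ab((b | a)a | a))* → 15 states

15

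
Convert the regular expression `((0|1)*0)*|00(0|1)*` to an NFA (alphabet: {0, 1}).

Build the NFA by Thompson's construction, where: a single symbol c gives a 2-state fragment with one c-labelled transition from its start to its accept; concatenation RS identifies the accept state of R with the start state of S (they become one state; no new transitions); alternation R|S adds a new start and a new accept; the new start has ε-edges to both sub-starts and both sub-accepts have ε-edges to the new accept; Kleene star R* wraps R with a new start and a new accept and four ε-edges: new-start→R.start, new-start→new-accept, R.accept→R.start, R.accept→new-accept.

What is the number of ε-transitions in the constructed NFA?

By structural recursion:
Each of the 7 symbol leaves contributes 0 ε-transitions.
  0|1 — 4 ε-transitions
  (0|1)* — 8 ε-transitions
  (0|1)*0 — 8 ε-transitions
  ((0|1)*0)* — 12 ε-transitions
  0|1 — 4 ε-transitions
  (0|1)* — 8 ε-transitions
  00(0|1)* — 8 ε-transitions
  ((0|1)*0)*|00(0|1)* — 24 ε-transitions

24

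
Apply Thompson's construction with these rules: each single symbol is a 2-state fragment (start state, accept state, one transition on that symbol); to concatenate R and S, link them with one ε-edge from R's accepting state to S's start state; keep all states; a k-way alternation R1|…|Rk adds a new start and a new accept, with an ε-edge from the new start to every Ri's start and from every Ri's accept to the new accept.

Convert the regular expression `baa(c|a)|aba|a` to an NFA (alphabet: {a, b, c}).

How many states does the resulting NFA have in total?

Bottom-up over the parse tree:
Each of the 9 symbol leaves contributes a 2-state fragment.
  c|a = 6 states
  baa(c|a) = 12 states
  aba = 6 states
  baa(c|a)|aba|a = 22 states

22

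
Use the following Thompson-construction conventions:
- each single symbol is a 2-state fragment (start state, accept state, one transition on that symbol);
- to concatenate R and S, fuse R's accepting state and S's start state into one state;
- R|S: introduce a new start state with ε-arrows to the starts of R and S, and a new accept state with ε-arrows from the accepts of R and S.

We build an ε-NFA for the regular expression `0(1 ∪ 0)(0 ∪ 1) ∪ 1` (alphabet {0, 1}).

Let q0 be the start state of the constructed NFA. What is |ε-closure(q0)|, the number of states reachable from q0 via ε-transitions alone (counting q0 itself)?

3

Let C(F) = |ε-closure(F.start)| within fragment F, and note whether F accepts ε. Symbol fragments have C = 1 and do not accept ε. Then:
  1 ∪ 0 → |ε-closure| = 1 + 1 + 1 = 3 (the new accept is not ε-reachable since no branch accepts ε)
  0 ∪ 1 → |ε-closure| = 1 + 1 + 1 = 3 (the new accept is not ε-reachable since no branch accepts ε)
  0(1 ∪ 0)(0 ∪ 1) → |ε-closure| equals the left operand's closure size = 1 (its accept is not ε-reachable, so the closure stops there)
  0(1 ∪ 0)(0 ∪ 1) ∪ 1 → new start ε-reaches every alternative's start; none of them accept ε, so the new accept is not reached: |ε-closure| = 1 + 1 + 1 = 3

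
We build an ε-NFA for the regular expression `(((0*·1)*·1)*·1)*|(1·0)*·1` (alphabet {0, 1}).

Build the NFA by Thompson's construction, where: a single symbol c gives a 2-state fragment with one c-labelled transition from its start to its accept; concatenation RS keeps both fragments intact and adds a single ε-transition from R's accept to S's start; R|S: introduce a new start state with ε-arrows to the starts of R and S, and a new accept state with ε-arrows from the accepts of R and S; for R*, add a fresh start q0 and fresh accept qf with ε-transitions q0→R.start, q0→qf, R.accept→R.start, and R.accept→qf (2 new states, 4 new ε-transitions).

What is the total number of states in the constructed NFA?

Per subexpression:
Each of the 7 symbol leaves contributes a 2-state fragment.
  0* — 4 states
  0*·1 — 6 states
  (0*·1)* — 8 states
  (0*·1)*·1 — 10 states
  ((0*·1)*·1)* — 12 states
  ((0*·1)*·1)*·1 — 14 states
  (((0*·1)*·1)*·1)* — 16 states
  1·0 — 4 states
  (1·0)* — 6 states
  (1·0)*·1 — 8 states
  (((0*·1)*·1)*·1)*|(1·0)*·1 — 26 states

26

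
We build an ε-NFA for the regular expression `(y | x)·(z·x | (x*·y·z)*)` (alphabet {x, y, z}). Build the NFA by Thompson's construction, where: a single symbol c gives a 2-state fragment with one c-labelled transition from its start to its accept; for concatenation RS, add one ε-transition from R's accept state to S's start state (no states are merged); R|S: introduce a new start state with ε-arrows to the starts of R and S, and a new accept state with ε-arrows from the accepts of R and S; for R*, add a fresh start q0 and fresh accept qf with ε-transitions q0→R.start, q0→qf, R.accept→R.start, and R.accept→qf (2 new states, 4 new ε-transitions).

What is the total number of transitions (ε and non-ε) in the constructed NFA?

27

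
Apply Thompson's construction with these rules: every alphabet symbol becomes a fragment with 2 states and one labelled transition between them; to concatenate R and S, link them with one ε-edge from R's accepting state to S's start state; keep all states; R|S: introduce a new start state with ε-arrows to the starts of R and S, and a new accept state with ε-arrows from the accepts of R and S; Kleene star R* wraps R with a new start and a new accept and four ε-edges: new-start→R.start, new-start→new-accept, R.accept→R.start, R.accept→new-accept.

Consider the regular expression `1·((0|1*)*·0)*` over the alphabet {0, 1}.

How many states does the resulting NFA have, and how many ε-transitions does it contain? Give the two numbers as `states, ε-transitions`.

Recursing over subexpressions:
Each of the 4 symbol leaves contributes 2 states and 0 ε-transitions.
  1* = 4 states, 4 ε-transitions
  0|1* = 8 states, 8 ε-transitions
  (0|1*)* = 10 states, 12 ε-transitions
  (0|1*)*·0 = 12 states, 13 ε-transitions
  ((0|1*)*·0)* = 14 states, 17 ε-transitions
  1·((0|1*)*·0)* = 16 states, 18 ε-transitions

16, 18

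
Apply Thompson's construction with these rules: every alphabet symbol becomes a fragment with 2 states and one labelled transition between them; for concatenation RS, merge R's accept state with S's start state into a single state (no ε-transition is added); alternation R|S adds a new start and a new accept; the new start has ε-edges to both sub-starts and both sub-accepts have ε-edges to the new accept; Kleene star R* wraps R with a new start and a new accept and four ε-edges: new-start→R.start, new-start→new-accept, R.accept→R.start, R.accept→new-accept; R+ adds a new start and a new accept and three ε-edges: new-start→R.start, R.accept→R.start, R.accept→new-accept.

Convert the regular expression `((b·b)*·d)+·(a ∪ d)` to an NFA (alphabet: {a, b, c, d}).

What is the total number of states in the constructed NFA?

Bottom-up over the parse tree:
Each of the 5 symbol leaves contributes a 2-state fragment.
  b·b = 3 states
  (b·b)* = 5 states
  (b·b)*·d = 6 states
  ((b·b)*·d)+ = 8 states
  a ∪ d = 6 states
  ((b·b)*·d)+·(a ∪ d) = 13 states

13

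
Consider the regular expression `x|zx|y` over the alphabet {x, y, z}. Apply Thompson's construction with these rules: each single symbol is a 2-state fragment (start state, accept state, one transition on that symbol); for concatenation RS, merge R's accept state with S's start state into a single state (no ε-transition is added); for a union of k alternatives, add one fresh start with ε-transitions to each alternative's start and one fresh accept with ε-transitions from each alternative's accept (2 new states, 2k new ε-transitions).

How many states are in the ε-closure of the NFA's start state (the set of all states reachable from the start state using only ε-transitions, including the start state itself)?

4

Let C(F) = |ε-closure(F.start)| within fragment F, and note whether F accepts ε. Symbol fragments have C = 1 and do not accept ε. Then:
  zx → same as the first factor's closure: C = 1
  x|zx|y → C = 1 + 1 + 1 + 1 = 4 (the new accept is not ε-reachable since no branch accepts ε)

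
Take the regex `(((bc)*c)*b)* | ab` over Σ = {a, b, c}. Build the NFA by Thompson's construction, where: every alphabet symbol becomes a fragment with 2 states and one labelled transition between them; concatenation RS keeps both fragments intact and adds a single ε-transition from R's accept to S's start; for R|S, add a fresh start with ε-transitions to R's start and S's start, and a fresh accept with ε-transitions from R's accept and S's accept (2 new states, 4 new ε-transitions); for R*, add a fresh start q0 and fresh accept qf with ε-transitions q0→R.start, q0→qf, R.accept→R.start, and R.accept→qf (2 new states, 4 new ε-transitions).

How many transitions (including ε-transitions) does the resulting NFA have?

26

Bottom-up over the parse tree:
Each of the 6 symbol leaves contributes 1 transition (1 symbol, 0 ε).
  bc : 3 transitions (2 symbol, 1 ε)
  (bc)* : 7 transitions (2 symbol, 5 ε)
  (bc)*c : 9 transitions (3 symbol, 6 ε)
  ((bc)*c)* : 13 transitions (3 symbol, 10 ε)
  ((bc)*c)*b : 15 transitions (4 symbol, 11 ε)
  (((bc)*c)*b)* : 19 transitions (4 symbol, 15 ε)
  ab : 3 transitions (2 symbol, 1 ε)
  (((bc)*c)*b)* | ab : 26 transitions (6 symbol, 20 ε)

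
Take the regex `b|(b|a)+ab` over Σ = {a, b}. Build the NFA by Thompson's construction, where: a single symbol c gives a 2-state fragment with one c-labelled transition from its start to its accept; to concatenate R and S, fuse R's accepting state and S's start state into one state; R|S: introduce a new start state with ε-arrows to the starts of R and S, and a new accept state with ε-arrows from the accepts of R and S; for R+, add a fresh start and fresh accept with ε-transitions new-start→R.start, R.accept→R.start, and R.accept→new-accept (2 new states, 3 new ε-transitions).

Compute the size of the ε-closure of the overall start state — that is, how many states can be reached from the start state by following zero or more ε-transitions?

6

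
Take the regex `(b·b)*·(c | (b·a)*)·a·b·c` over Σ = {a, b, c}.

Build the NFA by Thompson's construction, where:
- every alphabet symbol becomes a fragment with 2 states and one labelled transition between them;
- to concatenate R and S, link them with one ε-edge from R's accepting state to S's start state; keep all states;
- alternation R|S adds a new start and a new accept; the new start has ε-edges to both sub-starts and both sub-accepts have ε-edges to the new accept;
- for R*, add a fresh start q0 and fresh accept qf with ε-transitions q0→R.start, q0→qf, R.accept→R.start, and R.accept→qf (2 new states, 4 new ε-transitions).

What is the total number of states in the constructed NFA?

Bottom-up over the parse tree:
Each of the 8 symbol leaves contributes a 2-state fragment.
  b·b → 4 states
  (b·b)* → 6 states
  b·a → 4 states
  (b·a)* → 6 states
  c | (b·a)* → 10 states
  (b·b)*·(c | (b·a)*)·a·b·c → 22 states

22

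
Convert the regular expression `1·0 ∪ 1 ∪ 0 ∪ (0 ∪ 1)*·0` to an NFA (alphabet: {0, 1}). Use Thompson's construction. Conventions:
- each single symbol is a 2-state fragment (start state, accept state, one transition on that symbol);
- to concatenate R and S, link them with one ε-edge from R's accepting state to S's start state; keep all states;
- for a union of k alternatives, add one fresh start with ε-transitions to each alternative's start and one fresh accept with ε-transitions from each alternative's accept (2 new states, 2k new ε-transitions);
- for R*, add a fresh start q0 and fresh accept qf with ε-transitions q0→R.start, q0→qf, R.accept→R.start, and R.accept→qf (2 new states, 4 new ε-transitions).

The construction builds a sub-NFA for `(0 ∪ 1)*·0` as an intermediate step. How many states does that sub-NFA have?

Fragment for `(0 ∪ 1)*·0`:
Each of the 3 symbol leaves contributes a 2-state fragment.
  0 ∪ 1 — 6 states
  (0 ∪ 1)* — 8 states
  (0 ∪ 1)*·0 — 10 states

10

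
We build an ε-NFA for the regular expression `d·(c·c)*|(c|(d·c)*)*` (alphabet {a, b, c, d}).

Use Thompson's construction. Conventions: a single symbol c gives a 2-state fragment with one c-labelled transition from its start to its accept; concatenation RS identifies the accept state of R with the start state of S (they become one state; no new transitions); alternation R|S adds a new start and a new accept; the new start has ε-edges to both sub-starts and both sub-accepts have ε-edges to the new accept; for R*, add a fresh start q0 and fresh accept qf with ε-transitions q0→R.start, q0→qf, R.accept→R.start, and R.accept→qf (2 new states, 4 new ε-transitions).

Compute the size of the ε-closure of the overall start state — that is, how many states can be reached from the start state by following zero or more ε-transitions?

11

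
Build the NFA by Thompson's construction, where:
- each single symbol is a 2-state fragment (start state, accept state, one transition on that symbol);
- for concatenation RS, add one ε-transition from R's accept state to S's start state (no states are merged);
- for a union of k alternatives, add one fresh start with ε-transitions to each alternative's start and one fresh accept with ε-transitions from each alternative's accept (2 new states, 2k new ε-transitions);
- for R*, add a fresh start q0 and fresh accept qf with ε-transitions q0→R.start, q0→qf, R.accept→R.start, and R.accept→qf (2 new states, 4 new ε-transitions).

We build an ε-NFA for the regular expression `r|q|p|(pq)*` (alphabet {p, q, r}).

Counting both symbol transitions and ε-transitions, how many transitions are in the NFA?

By structural recursion:
Each of the 5 symbol leaves contributes 1 transition (1 symbol, 0 ε).
  pq → 3 transitions (2 symbol, 1 ε)
  (pq)* → 7 transitions (2 symbol, 5 ε)
  r|q|p|(pq)* → 18 transitions (5 symbol, 13 ε)

18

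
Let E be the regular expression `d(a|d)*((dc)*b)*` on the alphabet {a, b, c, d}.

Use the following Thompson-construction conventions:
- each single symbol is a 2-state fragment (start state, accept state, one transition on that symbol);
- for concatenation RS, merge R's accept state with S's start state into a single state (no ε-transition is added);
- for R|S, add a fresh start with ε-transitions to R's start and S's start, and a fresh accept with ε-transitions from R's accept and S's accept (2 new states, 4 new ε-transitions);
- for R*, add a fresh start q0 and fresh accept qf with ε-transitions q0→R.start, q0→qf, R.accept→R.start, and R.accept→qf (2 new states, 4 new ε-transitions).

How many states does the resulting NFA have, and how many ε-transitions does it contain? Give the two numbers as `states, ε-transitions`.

16, 16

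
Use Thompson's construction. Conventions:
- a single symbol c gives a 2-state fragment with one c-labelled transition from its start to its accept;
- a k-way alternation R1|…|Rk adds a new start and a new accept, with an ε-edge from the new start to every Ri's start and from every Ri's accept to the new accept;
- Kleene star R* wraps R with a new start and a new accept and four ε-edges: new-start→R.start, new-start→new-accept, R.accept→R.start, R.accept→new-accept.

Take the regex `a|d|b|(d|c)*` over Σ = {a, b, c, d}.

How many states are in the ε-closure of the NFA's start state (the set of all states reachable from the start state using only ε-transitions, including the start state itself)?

10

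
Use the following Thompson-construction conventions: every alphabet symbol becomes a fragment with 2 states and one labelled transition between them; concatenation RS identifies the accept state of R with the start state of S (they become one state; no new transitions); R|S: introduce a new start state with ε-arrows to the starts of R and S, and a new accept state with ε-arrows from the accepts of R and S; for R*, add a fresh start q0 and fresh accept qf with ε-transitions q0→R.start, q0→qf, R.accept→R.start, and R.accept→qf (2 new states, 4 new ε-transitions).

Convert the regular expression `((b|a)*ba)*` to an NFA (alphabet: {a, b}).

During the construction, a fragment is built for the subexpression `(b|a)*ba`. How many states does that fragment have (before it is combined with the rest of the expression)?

10

Fragment for `(b|a)*ba`:
Each of the 4 symbol leaves contributes a 2-state fragment.
  b|a → 6 states
  (b|a)* → 8 states
  (b|a)*ba → 10 states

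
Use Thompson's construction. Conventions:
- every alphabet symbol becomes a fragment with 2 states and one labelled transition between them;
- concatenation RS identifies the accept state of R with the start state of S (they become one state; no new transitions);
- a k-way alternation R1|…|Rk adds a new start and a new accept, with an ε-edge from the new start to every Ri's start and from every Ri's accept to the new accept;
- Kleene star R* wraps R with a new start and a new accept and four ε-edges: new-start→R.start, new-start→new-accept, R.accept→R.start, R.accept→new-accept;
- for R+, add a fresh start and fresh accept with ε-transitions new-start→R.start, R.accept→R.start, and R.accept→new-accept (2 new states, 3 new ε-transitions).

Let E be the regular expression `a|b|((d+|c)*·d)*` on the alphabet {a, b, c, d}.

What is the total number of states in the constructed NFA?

Building bottom-up:
Each of the 5 symbol leaves contributes a 2-state fragment.
  d+ → 4 states
  d+|c → 8 states
  (d+|c)* → 10 states
  (d+|c)*·d → 11 states
  ((d+|c)*·d)* → 13 states
  a|b|((d+|c)*·d)* → 19 states

19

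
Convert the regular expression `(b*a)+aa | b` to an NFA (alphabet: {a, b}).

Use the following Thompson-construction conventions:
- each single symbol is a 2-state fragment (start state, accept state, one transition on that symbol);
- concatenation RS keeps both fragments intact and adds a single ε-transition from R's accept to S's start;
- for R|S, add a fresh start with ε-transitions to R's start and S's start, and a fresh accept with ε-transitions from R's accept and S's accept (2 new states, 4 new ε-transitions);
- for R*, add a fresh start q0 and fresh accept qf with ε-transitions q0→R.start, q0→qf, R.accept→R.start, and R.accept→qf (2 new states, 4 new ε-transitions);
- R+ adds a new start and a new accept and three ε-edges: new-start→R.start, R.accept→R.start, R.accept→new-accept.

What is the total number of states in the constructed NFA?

Per subexpression:
Each of the 5 symbol leaves contributes a 2-state fragment.
  b* — 4 states
  b*a — 6 states
  (b*a)+ — 8 states
  (b*a)+aa — 12 states
  (b*a)+aa | b — 16 states

16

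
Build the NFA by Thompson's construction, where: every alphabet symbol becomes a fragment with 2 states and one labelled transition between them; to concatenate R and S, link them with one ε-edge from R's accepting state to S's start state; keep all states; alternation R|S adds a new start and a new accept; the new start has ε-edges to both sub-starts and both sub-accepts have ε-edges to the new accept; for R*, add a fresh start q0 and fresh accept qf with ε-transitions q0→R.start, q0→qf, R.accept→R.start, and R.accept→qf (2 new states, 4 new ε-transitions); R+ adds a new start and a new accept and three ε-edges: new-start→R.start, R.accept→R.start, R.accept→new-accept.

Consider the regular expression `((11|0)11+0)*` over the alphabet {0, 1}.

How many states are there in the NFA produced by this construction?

By structural recursion:
Each of the 6 symbol leaves contributes a 2-state fragment.
  11 — 4 states
  11|0 — 8 states
  1+ — 4 states
  (11|0)11+0 — 16 states
  ((11|0)11+0)* — 18 states

18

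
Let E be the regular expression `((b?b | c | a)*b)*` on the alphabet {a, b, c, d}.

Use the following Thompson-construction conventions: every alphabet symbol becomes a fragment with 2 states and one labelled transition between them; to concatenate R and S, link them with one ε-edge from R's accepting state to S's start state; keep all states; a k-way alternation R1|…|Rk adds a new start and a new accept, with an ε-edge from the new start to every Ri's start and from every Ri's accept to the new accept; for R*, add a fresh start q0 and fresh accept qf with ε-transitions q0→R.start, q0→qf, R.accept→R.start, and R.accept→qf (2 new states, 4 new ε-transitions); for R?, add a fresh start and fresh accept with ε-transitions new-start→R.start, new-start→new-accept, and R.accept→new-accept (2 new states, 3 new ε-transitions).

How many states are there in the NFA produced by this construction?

Per subexpression:
Each of the 5 symbol leaves contributes a 2-state fragment.
  b? : 4 states
  b?b : 6 states
  b?b | c | a : 12 states
  (b?b | c | a)* : 14 states
  (b?b | c | a)*b : 16 states
  ((b?b | c | a)*b)* : 18 states

18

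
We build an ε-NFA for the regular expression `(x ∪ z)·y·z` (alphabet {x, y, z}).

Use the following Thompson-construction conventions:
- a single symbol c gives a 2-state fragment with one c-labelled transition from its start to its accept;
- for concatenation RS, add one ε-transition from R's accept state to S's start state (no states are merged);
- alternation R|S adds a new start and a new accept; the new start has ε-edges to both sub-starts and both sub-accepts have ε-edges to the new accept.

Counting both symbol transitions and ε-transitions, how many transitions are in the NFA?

10

Building bottom-up:
Each of the 4 symbol leaves contributes 1 transition (1 symbol, 0 ε).
  x ∪ z = 6 transitions (2 symbol, 4 ε)
  (x ∪ z)·y·z = 10 transitions (4 symbol, 6 ε)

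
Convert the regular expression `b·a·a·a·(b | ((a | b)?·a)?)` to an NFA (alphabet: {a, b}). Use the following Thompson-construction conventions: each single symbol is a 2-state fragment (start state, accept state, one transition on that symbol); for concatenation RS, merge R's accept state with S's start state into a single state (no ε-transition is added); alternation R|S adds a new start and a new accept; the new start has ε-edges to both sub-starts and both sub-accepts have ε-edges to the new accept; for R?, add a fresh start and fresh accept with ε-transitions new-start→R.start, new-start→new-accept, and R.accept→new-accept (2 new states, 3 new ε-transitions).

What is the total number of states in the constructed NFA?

By structural recursion:
Each of the 8 symbol leaves contributes a 2-state fragment.
  a | b : 6 states
  (a | b)? : 8 states
  (a | b)?·a : 9 states
  ((a | b)?·a)? : 11 states
  b | ((a | b)?·a)? : 15 states
  b·a·a·a·(b | ((a | b)?·a)?) : 19 states

19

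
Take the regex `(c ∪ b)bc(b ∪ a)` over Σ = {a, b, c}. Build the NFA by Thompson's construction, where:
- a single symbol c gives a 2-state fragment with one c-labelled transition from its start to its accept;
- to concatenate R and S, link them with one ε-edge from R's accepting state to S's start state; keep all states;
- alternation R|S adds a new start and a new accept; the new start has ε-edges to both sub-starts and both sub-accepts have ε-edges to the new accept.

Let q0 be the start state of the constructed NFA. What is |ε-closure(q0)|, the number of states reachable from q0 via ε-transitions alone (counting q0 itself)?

Let C(F) = |ε-closure(F.start)| within fragment F, and note whether F accepts ε. Symbol fragments have C = 1 and do not accept ε. Then:
  c ∪ b — new start ε-reaches every alternative's start; none of them accept ε, so the new accept is not reached: |closure| = 1 + 1 + 1 = 3
  b ∪ a — |closure| = 1 + 1 + 1 = 3 (the new accept is not ε-reachable since no branch accepts ε)
  (c ∪ b)bc(b ∪ a) — same as the first factor's closure: |closure| = 3

3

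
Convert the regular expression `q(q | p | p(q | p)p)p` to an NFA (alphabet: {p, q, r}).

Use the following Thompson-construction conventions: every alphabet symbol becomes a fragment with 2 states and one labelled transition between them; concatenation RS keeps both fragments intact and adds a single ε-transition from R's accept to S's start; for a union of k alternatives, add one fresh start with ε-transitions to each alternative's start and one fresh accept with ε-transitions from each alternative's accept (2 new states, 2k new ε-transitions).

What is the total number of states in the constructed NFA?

20

By structural recursion:
Each of the 8 symbol leaves contributes a 2-state fragment.
  q | p → 6 states
  p(q | p)p → 10 states
  q | p | p(q | p)p → 16 states
  q(q | p | p(q | p)p)p → 20 states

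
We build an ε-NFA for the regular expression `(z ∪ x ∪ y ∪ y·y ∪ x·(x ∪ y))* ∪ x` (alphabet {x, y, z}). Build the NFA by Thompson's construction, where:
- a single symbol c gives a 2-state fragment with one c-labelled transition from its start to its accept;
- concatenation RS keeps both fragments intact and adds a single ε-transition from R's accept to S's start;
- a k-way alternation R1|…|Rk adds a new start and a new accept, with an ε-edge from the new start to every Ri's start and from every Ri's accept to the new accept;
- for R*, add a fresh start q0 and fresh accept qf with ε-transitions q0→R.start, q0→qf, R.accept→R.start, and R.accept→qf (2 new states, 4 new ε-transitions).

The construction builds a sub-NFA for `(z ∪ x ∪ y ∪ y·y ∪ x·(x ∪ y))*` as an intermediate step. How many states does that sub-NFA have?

22

Fragment for `(z ∪ x ∪ y ∪ y·y ∪ x·(x ∪ y))*`:
Each of the 8 symbol leaves contributes a 2-state fragment.
  y·y : 4 states
  x ∪ y : 6 states
  x·(x ∪ y) : 8 states
  z ∪ x ∪ y ∪ y·y ∪ x·(x ∪ y) : 20 states
  (z ∪ x ∪ y ∪ y·y ∪ x·(x ∪ y))* : 22 states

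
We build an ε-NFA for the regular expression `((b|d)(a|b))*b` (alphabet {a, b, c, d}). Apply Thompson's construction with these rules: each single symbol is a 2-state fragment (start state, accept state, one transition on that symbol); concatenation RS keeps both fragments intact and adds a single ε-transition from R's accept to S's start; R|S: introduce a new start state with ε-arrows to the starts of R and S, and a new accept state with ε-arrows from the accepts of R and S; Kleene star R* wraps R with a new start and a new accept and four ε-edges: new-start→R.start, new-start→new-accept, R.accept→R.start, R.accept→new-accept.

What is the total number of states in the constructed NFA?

By structural recursion:
Each of the 5 symbol leaves contributes a 2-state fragment.
  b|d — 6 states
  a|b — 6 states
  (b|d)(a|b) — 12 states
  ((b|d)(a|b))* — 14 states
  ((b|d)(a|b))*b — 16 states

16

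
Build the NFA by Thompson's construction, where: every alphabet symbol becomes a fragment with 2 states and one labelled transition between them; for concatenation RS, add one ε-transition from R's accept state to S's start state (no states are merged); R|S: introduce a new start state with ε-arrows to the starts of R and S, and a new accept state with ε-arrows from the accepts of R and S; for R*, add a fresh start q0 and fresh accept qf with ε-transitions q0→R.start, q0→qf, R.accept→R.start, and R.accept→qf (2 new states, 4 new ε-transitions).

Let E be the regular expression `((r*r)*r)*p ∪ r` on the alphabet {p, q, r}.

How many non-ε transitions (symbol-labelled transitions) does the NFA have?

5

Building bottom-up:
Each of the 5 symbol leaves contributes exactly 1 symbol transition.
  r* → 1 symbol transition
  r*r → 2 symbol transitions
  (r*r)* → 2 symbol transitions
  (r*r)*r → 3 symbol transitions
  ((r*r)*r)* → 3 symbol transitions
  ((r*r)*r)*p → 4 symbol transitions
  ((r*r)*r)*p ∪ r → 5 symbol transitions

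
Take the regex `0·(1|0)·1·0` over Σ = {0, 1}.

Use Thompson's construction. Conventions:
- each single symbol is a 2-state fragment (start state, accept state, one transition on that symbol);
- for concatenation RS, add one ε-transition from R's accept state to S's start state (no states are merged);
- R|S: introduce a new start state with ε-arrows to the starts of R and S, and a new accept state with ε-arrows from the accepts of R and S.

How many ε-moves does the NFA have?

7

Bottom-up over the parse tree:
Each of the 5 symbol leaves contributes 0 ε-transitions.
  1|0 — 4 ε-transitions
  0·(1|0)·1·0 — 7 ε-transitions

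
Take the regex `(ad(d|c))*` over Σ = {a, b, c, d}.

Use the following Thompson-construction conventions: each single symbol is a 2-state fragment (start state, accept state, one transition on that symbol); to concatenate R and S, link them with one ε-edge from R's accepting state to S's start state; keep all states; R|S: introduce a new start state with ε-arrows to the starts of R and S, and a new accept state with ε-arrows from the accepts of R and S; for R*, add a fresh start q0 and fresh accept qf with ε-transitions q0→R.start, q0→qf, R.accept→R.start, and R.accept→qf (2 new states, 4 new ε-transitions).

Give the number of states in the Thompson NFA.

Building bottom-up:
Each of the 4 symbol leaves contributes a 2-state fragment.
  d|c → 6 states
  ad(d|c) → 10 states
  (ad(d|c))* → 12 states

12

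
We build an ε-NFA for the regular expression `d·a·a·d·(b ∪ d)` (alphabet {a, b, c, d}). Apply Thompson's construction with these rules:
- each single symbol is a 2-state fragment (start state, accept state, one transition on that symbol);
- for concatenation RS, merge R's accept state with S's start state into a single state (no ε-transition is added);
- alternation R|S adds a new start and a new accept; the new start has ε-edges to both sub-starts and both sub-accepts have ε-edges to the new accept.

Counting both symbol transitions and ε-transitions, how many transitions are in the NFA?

10

Per subexpression:
Each of the 6 symbol leaves contributes 1 transition (1 symbol, 0 ε).
  b ∪ d — 6 transitions (2 symbol, 4 ε)
  d·a·a·d·(b ∪ d) — 10 transitions (6 symbol, 4 ε)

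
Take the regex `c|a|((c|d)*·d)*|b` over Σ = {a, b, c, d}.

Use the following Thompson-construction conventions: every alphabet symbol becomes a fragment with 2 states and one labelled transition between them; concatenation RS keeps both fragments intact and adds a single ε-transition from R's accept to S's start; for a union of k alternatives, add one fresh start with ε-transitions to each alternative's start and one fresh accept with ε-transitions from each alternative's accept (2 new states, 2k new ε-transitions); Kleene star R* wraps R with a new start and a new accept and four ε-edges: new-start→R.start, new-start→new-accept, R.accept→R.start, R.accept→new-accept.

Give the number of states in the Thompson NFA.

By structural recursion:
Each of the 6 symbol leaves contributes a 2-state fragment.
  c|d = 6 states
  (c|d)* = 8 states
  (c|d)*·d = 10 states
  ((c|d)*·d)* = 12 states
  c|a|((c|d)*·d)*|b = 20 states

20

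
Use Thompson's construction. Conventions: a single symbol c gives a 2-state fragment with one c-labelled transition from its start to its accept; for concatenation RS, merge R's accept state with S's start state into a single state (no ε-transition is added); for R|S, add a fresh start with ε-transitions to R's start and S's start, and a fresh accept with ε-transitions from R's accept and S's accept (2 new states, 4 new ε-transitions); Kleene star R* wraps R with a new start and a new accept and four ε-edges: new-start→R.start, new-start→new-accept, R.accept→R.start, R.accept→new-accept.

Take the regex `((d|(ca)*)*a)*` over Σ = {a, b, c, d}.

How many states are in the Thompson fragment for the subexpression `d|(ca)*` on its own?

Fragment for `d|(ca)*`:
Each of the 3 symbol leaves contributes a 2-state fragment.
  ca : 3 states
  (ca)* : 5 states
  d|(ca)* : 9 states

9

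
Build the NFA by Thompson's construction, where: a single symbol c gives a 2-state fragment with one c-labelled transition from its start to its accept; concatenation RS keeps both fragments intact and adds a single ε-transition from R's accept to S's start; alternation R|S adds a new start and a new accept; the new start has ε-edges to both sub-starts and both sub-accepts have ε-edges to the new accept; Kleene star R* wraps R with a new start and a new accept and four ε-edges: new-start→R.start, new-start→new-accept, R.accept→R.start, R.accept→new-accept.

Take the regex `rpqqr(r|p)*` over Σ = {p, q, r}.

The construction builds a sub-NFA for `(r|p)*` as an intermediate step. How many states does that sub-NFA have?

8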